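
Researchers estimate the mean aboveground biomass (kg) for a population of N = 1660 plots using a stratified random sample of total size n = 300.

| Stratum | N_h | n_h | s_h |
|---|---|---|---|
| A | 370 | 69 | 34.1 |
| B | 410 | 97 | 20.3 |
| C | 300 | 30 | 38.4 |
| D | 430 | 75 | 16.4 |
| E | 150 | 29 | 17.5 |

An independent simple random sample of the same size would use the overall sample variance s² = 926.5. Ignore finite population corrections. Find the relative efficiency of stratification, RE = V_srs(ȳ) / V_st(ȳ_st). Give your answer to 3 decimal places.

V̂(ȳ_st) = Σ W_h² s_h²/n_h, with W_h = N_h/N and N = 1660:
  stratum A: (370/1660)²·34.1²/69 = 0.837234
  stratum B: (410/1660)²·20.3²/97 = 0.259162
  stratum C: (300/1660)²·38.4²/30 = 1.60534
  stratum D: (430/1660)²·16.4²/75 = 0.240629
  stratum E: (150/1660)²·17.5²/29 = 0.0862272
V_st = 3.02859
V_srs = s²/n = 926.5/300 = 3.08833
Relative efficiency = V_srs / V_st = 3.08833/3.02859 = 1.0197

RE ≈ 1.020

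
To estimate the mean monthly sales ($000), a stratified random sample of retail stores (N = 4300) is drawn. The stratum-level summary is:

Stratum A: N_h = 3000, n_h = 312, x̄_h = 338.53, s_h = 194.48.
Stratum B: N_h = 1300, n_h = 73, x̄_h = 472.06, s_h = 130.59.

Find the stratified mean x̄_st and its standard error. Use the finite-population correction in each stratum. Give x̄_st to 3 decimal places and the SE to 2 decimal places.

x̄_st = Σ W_h x̄_h = (3000·338.53 + 1300·472.06)/4300 = 378.89953
V̂(x̄_st) = Σ W_h² (1 − n_h/N_h) s_h²/n_h, with W_h = N_h/N and N = 4300:
  stratum A: (3000/4300)²·(1 − 312/3000)·194.48²/312 = 52.87
  stratum B: (1300/4300)²·(1 − 73/1300)·130.59²/73 = 20.1534
V̂(x̄_st) = 73.0233
SE(x̄_st) = √73.0233 = 8.54537

x̄_st ≈ 378.900, SE ≈ 8.55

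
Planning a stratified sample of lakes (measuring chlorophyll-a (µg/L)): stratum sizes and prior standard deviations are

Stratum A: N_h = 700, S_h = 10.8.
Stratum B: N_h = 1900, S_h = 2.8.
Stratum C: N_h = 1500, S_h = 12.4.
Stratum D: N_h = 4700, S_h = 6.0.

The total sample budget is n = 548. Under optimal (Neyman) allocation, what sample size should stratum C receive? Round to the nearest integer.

171

Neyman allocation: n_h = n · N_h S_h / Σ N_i S_i, with n = 548.
  stratum A: N_h·S_h = 700·10.8 = 7560.00
  stratum B: N_h·S_h = 1900·2.8 = 5320.00
  stratum C: N_h·S_h = 1500·12.4 = 18600.00
  stratum D: N_h·S_h = 4700·6.0 = 28200.00
Σ N_h S_h = 59680.00
n for stratum C = 548·18600.00/59680.00 = 170.791 → 171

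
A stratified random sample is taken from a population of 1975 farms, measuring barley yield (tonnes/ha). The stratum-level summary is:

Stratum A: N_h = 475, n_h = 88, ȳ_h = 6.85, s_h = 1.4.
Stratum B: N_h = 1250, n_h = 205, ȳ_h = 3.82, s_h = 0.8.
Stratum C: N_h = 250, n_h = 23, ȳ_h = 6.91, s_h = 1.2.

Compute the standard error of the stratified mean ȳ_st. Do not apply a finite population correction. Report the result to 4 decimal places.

V̂(ȳ_st) = Σ W_h² s_h²/n_h, with W_h = N_h/N and N = 1975:
  stratum A: (475/1975)²·1.4²/88 = 0.00128833
  stratum B: (1250/1975)²·0.8²/205 = 0.00125058
  stratum C: (250/1975)²·1.2²/23 = 0.00100318
V̂(ȳ_st) = 0.00354209
SE(ȳ_st) = √0.00354209 = 0.0595155

SE(ȳ_st) ≈ 0.0595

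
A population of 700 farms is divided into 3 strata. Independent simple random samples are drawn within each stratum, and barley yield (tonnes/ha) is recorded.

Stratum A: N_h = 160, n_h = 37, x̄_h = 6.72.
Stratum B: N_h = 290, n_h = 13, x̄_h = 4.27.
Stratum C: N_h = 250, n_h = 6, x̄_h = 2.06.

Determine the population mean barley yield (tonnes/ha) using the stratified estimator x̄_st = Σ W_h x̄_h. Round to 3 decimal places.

N = Σ N_h = 700. Stratum weights W_h = N_h/N.
x̄_st = (160·6.72 + 290·4.27 + 250·2.06) / 700 = 4.04071

x̄_st ≈ 4.041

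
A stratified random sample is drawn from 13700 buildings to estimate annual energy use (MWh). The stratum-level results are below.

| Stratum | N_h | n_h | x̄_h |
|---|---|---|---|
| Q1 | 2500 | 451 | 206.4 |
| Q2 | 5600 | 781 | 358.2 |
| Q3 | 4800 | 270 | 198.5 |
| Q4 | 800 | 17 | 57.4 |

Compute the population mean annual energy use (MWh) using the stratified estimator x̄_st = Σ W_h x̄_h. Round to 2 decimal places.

x̄_st ≈ 256.98

N = Σ N_h = 13700. Stratum weights W_h = N_h/N.
x̄_st = (2500·206.4 + 5600·358.2 + 4800·198.5 + 800·57.4) / 13700 = 256.9810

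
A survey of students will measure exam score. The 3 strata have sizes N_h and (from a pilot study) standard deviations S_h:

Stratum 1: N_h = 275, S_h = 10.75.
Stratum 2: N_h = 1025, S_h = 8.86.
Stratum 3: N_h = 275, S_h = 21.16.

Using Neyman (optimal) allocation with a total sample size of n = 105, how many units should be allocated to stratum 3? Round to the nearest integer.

Neyman allocation: n_h = n · N_h S_h / Σ N_i S_i, with n = 105.
  stratum 1: N_h·S_h = 275·10.75 = 2956.25
  stratum 2: N_h·S_h = 1025·8.86 = 9081.50
  stratum 3: N_h·S_h = 275·21.16 = 5819.00
Σ N_h S_h = 17856.75
n for stratum 3 = 105·5819.00/17856.75 = 34.216 → 34

34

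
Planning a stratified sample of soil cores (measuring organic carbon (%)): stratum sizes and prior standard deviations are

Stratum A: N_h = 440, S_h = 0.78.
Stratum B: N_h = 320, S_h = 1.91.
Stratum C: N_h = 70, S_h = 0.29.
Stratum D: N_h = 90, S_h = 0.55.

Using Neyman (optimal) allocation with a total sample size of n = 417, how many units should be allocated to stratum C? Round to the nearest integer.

8

Neyman allocation: n_h = n · N_h S_h / Σ N_i S_i, with n = 417.
  stratum A: N_h·S_h = 440·0.78 = 343.20
  stratum B: N_h·S_h = 320·1.91 = 611.20
  stratum C: N_h·S_h = 70·0.29 = 20.30
  stratum D: N_h·S_h = 90·0.55 = 49.50
Σ N_h S_h = 1024.20
n for stratum C = 417·20.30/1024.20 = 8.265 → 8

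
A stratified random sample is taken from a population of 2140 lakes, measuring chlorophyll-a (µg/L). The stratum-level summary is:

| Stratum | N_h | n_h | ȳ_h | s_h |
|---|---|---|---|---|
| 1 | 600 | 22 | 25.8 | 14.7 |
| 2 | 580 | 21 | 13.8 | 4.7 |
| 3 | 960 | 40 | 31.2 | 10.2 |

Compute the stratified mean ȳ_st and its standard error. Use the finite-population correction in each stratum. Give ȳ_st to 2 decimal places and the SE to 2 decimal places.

ȳ_st ≈ 24.97, SE ≈ 1.15

ȳ_st = Σ W_h ȳ_h = (600·25.8 + 580·13.8 + 960·31.2)/2140 = 24.97009
V̂(ȳ_st) = Σ W_h² (1 − n_h/N_h) s_h²/n_h, with W_h = N_h/N and N = 2140:
  stratum 1: (600/2140)²·(1 − 22/600)·14.7²/22 = 0.743813
  stratum 2: (580/2140)²·(1 − 21/580)·4.7²/21 = 0.0744713
  stratum 3: (960/2140)²·(1 − 40/960)·10.2²/40 = 0.501617
V̂(ȳ_st) = 1.3199
SE(ȳ_st) = √1.3199 = 1.14887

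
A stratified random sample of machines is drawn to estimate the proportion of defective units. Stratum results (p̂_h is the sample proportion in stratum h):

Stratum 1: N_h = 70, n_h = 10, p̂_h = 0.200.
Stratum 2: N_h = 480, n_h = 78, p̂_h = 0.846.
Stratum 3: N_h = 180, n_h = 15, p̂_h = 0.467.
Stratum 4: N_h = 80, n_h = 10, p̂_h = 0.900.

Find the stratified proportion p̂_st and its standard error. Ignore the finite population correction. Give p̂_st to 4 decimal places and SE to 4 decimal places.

N = 810; stratum weights W_h = N_h/N.
p̂_st = Σ W_h p̂_h = (70·0.200 + 480·0.846 + 180·0.467 + 80·0.900)/810 = 0.71128
V̂(p̂_st) = Σ W_h² p̂_h(1−p̂_h)/(n_h−1):
  stratum 1: (70/810)²·0.200·0.800/9 = 0.000132771
  stratum 2: (480/810)²·0.846·0.154/77 = 0.000594173
  stratum 3: (180/810)²·0.467·0.533/14 = 0.000877993
  stratum 4: (80/810)²·0.900·0.100/9 = 9.75461e-05
V̂(p̂_st) = 0.00170248; SE = √V̂ = 0.0412612

p̂_st ≈ 0.7113, SE ≈ 0.0413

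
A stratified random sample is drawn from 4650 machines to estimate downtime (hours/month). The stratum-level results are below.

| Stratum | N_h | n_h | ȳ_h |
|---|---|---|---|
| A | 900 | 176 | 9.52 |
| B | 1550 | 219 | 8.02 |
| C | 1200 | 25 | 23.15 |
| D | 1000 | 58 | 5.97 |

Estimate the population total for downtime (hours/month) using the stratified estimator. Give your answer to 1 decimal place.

τ̂_st = Σ N_h ȳ_h = 900·9.52 + 1550·8.02 + 1200·23.15 + 1000·5.97 = 54749.0

τ̂_st ≈ 54749.0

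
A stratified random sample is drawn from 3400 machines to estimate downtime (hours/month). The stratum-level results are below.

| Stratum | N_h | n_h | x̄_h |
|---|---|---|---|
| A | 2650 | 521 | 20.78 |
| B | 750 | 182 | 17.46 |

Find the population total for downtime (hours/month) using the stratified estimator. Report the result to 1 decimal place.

τ̂_st = Σ N_h x̄_h = 2650·20.78 + 750·17.46 = 68162.0

τ̂_st ≈ 68162.0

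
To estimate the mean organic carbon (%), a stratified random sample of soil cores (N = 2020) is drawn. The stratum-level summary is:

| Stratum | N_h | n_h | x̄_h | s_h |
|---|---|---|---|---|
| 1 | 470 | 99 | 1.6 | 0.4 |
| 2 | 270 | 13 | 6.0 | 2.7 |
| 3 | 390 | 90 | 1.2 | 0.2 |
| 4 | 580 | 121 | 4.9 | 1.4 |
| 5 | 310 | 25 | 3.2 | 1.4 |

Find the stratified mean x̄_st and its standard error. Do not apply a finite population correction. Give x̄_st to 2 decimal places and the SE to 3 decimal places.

x̄_st ≈ 3.30, SE ≈ 0.115

x̄_st = Σ W_h x̄_h = (470·1.6 + 270·6.0 + 390·1.2 + 580·4.9 + 310·3.2)/2020 = 3.30396
V̂(x̄_st) = Σ W_h² s_h²/n_h, with W_h = N_h/N and N = 2020:
  stratum 1: (470/2020)²·0.4²/99 = 8.74939e-05
  stratum 2: (270/2020)²·2.7²/13 = 0.0100186
  stratum 3: (390/2020)²·0.2²/90 = 1.6567e-05
  stratum 4: (580/2020)²·1.4²/121 = 0.00133544
  stratum 5: (310/2020)²·1.4²/25 = 0.00184645
V̂(x̄_st) = 0.0133046
SE(x̄_st) = √0.0133046 = 0.115346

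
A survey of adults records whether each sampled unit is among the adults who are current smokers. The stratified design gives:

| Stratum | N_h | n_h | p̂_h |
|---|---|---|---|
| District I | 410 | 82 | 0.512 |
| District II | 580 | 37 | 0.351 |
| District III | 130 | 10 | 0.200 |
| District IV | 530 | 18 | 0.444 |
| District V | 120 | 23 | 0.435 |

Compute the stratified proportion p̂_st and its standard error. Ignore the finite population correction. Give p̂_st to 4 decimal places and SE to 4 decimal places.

p̂_st ≈ 0.4107, SE ≈ 0.0479

N = 1770; stratum weights W_h = N_h/N.
p̂_st = Σ W_h p̂_h = (410·0.512 + 580·0.351 + 130·0.200 + 530·0.444 + 120·0.435)/1770 = 0.41075
V̂(p̂_st) = Σ W_h² p̂_h(1−p̂_h)/(n_h−1):
  stratum District I: (410/1770)²·0.512·0.488/81 = 0.000165511
  stratum District II: (580/1770)²·0.351·0.649/36 = 0.000679452
  stratum District III: (130/1770)²·0.200·0.800/9 = 9.58998e-05
  stratum District IV: (530/1770)²·0.444·0.556/17 = 0.00130201
  stratum District V: (120/1770)²·0.435·0.565/22 = 5.13489e-05
V̂(p̂_st) = 0.00229422; SE = √V̂ = 0.047898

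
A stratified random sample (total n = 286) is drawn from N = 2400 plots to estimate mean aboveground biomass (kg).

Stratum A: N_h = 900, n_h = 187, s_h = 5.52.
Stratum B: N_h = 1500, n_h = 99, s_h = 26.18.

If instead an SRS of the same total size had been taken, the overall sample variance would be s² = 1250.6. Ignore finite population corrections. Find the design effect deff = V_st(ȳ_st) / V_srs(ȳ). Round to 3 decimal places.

deff ≈ 0.624

V̂(ȳ_st) = Σ W_h² s_h²/n_h, with W_h = N_h/N and N = 2400:
  stratum A: (900/2400)²·5.52²/187 = 0.0229139
  stratum B: (1500/2400)²·26.18²/99 = 2.70436
V_st = 2.72727
V_srs = s²/n = 1250.6/286 = 4.37273
deff = V_st / V_srs = 2.72727/4.37273 = 0.6237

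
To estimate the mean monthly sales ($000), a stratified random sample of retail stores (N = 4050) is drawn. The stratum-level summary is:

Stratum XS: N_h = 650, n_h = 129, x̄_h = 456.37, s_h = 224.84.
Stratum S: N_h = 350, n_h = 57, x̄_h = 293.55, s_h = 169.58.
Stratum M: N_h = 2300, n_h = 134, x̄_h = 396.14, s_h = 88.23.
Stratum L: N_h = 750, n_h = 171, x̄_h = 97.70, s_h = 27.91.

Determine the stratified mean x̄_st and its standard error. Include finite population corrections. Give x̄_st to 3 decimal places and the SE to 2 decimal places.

x̄_st ≈ 341.674, SE ≈ 5.39

x̄_st = Σ W_h x̄_h = (650·456.37 + 350·293.55 + 2300·396.14 + 750·97.70)/4050 = 341.67407
V̂(x̄_st) = Σ W_h² (1 − n_h/N_h) s_h²/n_h, with W_h = N_h/N and N = 4050:
  stratum XS: (650/4050)²·(1 − 129/650)·224.84²/129 = 8.09093
  stratum S: (350/4050)²·(1 − 57/350)·169.58²/57 = 3.15428
  stratum M: (2300/4050)²·(1 − 134/2300)·88.23²/134 = 17.6443
  stratum L: (750/4050)²·(1 − 171/750)·27.91²/171 = 0.120602
V̂(x̄_st) = 29.0101
SE(x̄_st) = √29.0101 = 5.3861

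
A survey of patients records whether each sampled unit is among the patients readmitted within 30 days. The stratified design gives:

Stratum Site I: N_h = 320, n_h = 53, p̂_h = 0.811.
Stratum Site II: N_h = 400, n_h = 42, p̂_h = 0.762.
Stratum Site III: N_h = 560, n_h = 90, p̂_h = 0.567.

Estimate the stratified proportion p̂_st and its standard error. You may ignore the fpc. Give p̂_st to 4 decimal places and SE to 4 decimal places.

p̂_st ≈ 0.6889, SE ≈ 0.0338

N = 1280; stratum weights W_h = N_h/N.
p̂_st = Σ W_h p̂_h = (320·0.811 + 400·0.762 + 560·0.567)/1280 = 0.68894
V̂(p̂_st) = Σ W_h² p̂_h(1−p̂_h)/(n_h−1):
  stratum Site I: (320/1280)²·0.811·0.189/52 = 0.00018423
  stratum Site II: (400/1280)²·0.762·0.238/41 = 0.000431965
  stratum Site III: (560/1280)²·0.567·0.433/89 = 0.000528004
V̂(p̂_st) = 0.0011442; SE = √V̂ = 0.033826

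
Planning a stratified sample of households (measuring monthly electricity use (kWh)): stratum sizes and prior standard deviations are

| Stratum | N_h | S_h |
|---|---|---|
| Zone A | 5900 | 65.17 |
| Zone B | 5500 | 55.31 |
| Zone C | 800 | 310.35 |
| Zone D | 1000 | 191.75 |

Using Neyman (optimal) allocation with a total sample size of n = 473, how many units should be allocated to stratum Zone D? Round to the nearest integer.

Neyman allocation: n_h = n · N_h S_h / Σ N_i S_i, with n = 473.
  stratum Zone A: N_h·S_h = 5900·65.17 = 384503.00
  stratum Zone B: N_h·S_h = 5500·55.31 = 304205.00
  stratum Zone C: N_h·S_h = 800·310.35 = 248280.00
  stratum Zone D: N_h·S_h = 1000·191.75 = 191750.00
Σ N_h S_h = 1128738.00
n for stratum Zone D = 473·191750.00/1128738.00 = 80.353 → 80

80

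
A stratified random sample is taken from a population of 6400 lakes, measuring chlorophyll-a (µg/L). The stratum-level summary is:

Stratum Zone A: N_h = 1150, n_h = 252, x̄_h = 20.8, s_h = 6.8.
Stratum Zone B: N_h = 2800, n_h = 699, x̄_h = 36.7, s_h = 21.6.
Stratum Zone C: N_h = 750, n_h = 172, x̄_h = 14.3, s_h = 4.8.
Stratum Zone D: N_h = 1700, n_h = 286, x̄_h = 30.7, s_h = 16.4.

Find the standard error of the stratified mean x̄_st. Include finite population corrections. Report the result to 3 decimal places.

SE(x̄_st) ≈ 0.396

V̂(x̄_st) = Σ W_h² (1 − n_h/N_h) s_h²/n_h, with W_h = N_h/N and N = 6400:
  stratum Zone A: (1150/6400)²·(1 − 252/1150)·6.8²/252 = 0.00462628
  stratum Zone B: (2800/6400)²·(1 − 699/2800)·21.6²/699 = 0.0958638
  stratum Zone C: (750/6400)²·(1 − 172/750)·4.8²/172 = 0.0014177
  stratum Zone D: (1700/6400)²·(1 − 286/1700)·16.4²/286 = 0.05519
V̂(x̄_st) = 0.157098
SE(x̄_st) = √0.157098 = 0.396356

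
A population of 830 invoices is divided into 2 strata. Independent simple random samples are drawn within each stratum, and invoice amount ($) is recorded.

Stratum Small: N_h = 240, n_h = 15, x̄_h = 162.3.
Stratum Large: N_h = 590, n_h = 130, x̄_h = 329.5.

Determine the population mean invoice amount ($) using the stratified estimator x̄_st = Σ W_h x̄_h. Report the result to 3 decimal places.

N = Σ N_h = 830. Stratum weights W_h = N_h/N.
x̄_st = (240·162.3 + 590·329.5) / 830 = 281.15301

x̄_st ≈ 281.153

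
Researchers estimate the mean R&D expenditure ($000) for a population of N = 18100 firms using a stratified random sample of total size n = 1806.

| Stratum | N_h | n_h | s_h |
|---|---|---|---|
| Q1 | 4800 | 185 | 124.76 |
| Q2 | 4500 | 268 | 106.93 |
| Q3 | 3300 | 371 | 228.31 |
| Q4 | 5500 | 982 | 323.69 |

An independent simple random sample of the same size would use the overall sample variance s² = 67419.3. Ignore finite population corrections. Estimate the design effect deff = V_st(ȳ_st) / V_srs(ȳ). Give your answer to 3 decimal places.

deff ≈ 0.618

V̂(ȳ_st) = Σ W_h² s_h²/n_h, with W_h = N_h/N and N = 18100:
  stratum Q1: (4800/18100)²·124.76²/185 = 5.91704
  stratum Q2: (4500/18100)²·106.93²/268 = 2.63713
  stratum Q3: (3300/18100)²·228.31²/371 = 4.67032
  stratum Q4: (5500/18100)²·323.69²/982 = 9.85179
V_st = 23.0763
V_srs = s²/n = 67419.3/1806 = 37.3307
deff = V_st / V_srs = 23.0763/37.3307 = 0.6182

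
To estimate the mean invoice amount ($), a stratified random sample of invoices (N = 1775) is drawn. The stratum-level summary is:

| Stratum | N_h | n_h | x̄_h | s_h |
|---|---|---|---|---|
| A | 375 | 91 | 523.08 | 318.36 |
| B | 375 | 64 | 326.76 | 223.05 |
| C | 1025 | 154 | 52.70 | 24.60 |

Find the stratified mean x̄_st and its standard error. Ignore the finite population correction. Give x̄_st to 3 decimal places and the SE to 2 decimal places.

x̄_st = Σ W_h x̄_h = (375·523.08 + 375·326.76 + 1025·52.70)/1775 = 209.97606
V̂(x̄_st) = Σ W_h² s_h²/n_h, with W_h = N_h/N and N = 1775:
  stratum A: (375/1775)²·318.36²/91 = 49.712
  stratum B: (375/1775)²·223.05²/64 = 34.6969
  stratum C: (1025/1775)²·24.60²/154 = 1.31039
V̂(x̄_st) = 85.7193
SE(x̄_st) = √85.7193 = 9.25847

x̄_st ≈ 209.976, SE ≈ 9.26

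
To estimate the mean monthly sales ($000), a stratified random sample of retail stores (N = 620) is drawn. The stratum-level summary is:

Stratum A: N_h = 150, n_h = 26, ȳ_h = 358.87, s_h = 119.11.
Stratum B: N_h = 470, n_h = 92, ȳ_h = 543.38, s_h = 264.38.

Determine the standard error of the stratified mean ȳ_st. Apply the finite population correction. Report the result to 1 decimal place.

V̂(ȳ_st) = Σ W_h² (1 − n_h/N_h) s_h²/n_h, with W_h = N_h/N and N = 620:
  stratum A: (150/620)²·(1 − 26/150)·119.11²/26 = 26.403
  stratum B: (470/620)²·(1 − 92/470)·264.38²/92 = 351.136
V̂(ȳ_st) = 377.539
SE(ȳ_st) = √377.539 = 19.4304

SE(ȳ_st) ≈ 19.4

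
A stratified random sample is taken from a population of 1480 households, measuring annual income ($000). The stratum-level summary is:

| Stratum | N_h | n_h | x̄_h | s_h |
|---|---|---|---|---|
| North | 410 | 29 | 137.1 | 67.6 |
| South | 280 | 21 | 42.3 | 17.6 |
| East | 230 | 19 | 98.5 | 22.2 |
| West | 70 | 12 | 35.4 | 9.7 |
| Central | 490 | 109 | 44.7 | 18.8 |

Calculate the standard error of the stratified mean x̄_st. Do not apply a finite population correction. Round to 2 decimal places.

V̂(x̄_st) = Σ W_h² s_h²/n_h, with W_h = N_h/N and N = 1480:
  stratum North: (410/1480)²·67.6²/29 = 12.0932
  stratum South: (280/1480)²·17.6²/21 = 0.527957
  stratum East: (230/1480)²·22.2²/19 = 0.626447
  stratum West: (70/1480)²·9.7²/12 = 0.0175402
  stratum Central: (490/1480)²·18.8²/109 = 0.355433
V̂(x̄_st) = 13.6205
SE(x̄_st) = √13.6205 = 3.6906

SE(x̄_st) ≈ 3.69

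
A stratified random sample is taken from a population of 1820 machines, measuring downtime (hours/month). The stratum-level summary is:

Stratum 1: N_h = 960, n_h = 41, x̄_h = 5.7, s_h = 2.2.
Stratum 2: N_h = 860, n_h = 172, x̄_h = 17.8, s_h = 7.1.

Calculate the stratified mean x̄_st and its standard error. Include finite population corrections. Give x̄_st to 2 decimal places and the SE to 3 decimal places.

x̄_st = Σ W_h x̄_h = (960·5.7 + 860·17.8)/1820 = 11.41758
V̂(x̄_st) = Σ W_h² (1 − n_h/N_h) s_h²/n_h, with W_h = N_h/N and N = 1820:
  stratum 1: (960/1820)²·(1 − 41/960)·2.2²/41 = 0.0314417
  stratum 2: (860/1820)²·(1 − 172/860)·7.1²/172 = 0.0523519
V̂(x̄_st) = 0.0837936
SE(x̄_st) = √0.0837936 = 0.289471

x̄_st ≈ 11.42, SE ≈ 0.289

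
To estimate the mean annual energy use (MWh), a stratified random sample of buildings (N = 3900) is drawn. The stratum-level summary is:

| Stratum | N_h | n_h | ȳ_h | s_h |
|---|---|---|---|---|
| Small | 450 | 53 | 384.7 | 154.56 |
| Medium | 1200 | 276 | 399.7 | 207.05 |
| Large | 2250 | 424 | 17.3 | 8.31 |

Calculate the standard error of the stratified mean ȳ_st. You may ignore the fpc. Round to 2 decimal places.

V̂(ȳ_st) = Σ W_h² s_h²/n_h, with W_h = N_h/N and N = 3900:
  stratum Small: (450/3900)²·154.56²/53 = 6.00087
  stratum Medium: (1200/3900)²·207.05²/276 = 14.7053
  stratum Large: (2250/3900)²·8.31²/424 = 0.0542091
V̂(ȳ_st) = 20.7604
SE(ȳ_st) = √20.7604 = 4.55636

SE(ȳ_st) ≈ 4.56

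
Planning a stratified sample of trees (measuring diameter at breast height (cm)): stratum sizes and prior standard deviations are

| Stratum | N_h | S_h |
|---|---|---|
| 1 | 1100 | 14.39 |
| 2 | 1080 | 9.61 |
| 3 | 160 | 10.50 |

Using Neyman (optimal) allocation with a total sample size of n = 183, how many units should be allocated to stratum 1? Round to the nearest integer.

104

Neyman allocation: n_h = n · N_h S_h / Σ N_i S_i, with n = 183.
  stratum 1: N_h·S_h = 1100·14.39 = 15829.00
  stratum 2: N_h·S_h = 1080·9.61 = 10378.80
  stratum 3: N_h·S_h = 160·10.50 = 1680.00
Σ N_h S_h = 27887.80
n for stratum 1 = 183·15829.00/27887.80 = 103.870 → 104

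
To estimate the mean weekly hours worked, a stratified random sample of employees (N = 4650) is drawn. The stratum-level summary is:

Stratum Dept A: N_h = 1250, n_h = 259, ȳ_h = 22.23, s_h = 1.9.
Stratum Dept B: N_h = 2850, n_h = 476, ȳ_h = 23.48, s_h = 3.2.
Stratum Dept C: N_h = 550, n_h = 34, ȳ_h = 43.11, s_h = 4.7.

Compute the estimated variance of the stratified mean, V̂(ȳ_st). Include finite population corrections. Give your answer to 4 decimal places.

V̂(ȳ_st) ≈ 0.0161

V̂(ȳ_st) = Σ W_h² (1 − n_h/N_h) s_h²/n_h, with W_h = N_h/N and N = 4650:
  stratum Dept A: (1250/4650)²·(1 − 259/1250)·1.9²/259 = 0.000798519
  stratum Dept B: (2850/4650)²·(1 − 476/2850)·3.2²/476 = 0.00673151
  stratum Dept C: (550/4650)²·(1 − 34/550)·4.7²/34 = 0.00852753
V̂(ȳ_st) = 0.0160576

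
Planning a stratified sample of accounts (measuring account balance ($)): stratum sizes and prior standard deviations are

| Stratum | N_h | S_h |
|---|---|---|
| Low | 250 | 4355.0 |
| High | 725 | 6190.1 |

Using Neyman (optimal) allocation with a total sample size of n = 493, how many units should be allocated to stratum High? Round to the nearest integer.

397

Neyman allocation: n_h = n · N_h S_h / Σ N_i S_i, with n = 493.
  stratum Low: N_h·S_h = 250·4355.0 = 1088750.00
  stratum High: N_h·S_h = 725·6190.1 = 4487822.50
Σ N_h S_h = 5576572.50
n for stratum High = 493·4487822.50/5576572.50 = 396.748 → 397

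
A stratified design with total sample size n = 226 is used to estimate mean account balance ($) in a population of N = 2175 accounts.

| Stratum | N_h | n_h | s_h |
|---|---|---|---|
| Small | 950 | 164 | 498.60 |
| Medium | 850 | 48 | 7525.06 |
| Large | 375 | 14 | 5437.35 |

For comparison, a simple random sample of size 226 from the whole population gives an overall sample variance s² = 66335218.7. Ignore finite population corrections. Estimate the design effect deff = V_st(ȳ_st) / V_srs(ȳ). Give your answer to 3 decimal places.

V̂(ȳ_st) = Σ W_h² s_h²/n_h, with W_h = N_h/N and N = 2175:
  stratum Small: (950/2175)²·498.60²/164 = 289.194
  stratum Medium: (850/2175)²·7525.06²/48 = 180176
  stratum Large: (375/2175)²·5437.35²/14 = 62775.6
V_st = 243241
V_srs = s²/n = 66335218.7/226 = 293519
deff = V_st / V_srs = 243241/293519 = 0.8287

deff ≈ 0.829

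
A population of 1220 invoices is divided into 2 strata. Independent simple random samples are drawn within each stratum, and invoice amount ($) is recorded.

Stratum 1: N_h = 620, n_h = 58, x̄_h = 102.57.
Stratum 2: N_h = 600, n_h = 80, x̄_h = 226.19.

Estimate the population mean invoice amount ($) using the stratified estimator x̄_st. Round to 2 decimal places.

x̄_st ≈ 163.37

N = Σ N_h = 1220. Stratum weights W_h = N_h/N.
x̄_st = (620·102.57 + 600·226.19) / 1220 = 163.3667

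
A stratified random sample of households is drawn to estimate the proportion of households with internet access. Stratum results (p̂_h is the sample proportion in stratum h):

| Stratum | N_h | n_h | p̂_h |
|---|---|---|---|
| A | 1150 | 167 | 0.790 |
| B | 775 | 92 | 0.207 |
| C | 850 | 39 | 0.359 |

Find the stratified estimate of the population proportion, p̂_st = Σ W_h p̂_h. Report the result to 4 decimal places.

p̂_st ≈ 0.4952

N = 2775; stratum weights W_h = N_h/N.
p̂_st = Σ W_h p̂_h = (1150·0.790 + 775·0.207 + 850·0.359)/2775 = 0.49516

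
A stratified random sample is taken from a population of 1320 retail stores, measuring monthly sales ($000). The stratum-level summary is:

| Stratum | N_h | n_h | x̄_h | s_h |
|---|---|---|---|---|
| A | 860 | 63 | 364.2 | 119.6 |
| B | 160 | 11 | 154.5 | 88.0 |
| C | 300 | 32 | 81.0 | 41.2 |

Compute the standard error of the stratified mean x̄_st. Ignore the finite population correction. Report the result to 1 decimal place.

V̂(x̄_st) = Σ W_h² s_h²/n_h, with W_h = N_h/N and N = 1320:
  stratum A: (860/1320)²·119.6²/63 = 96.3764
  stratum B: (160/1320)²·88.0²/11 = 10.3434
  stratum C: (300/1320)²·41.2²/32 = 2.73993
V̂(x̄_st) = 109.46
SE(x̄_st) = √109.46 = 10.4623

SE(x̄_st) ≈ 10.5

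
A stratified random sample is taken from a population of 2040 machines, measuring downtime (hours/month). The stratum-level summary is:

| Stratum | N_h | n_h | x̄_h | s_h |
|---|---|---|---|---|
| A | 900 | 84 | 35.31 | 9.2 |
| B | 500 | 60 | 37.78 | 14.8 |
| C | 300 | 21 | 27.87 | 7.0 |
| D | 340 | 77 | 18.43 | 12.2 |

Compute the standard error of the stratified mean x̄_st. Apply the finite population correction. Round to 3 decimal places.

SE(x̄_st) ≈ 0.678

V̂(x̄_st) = Σ W_h² (1 − n_h/N_h) s_h²/n_h, with W_h = N_h/N and N = 2040:
  stratum A: (900/2040)²·(1 − 84/900)·9.2²/84 = 0.177815
  stratum B: (500/2040)²·(1 − 60/500)·14.8²/60 = 0.19299
  stratum C: (300/2040)²·(1 − 21/300)·7.0²/21 = 0.0469291
  stratum D: (340/2040)²·(1 − 77/340)·12.2²/77 = 0.041534
V̂(x̄_st) = 0.459268
SE(x̄_st) = √0.459268 = 0.677693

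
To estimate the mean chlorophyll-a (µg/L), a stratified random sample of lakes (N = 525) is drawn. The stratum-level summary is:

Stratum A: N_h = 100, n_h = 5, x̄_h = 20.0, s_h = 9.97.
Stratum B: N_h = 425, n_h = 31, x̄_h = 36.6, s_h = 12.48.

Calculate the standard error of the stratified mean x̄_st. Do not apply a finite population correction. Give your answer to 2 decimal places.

SE(x̄_st) ≈ 2.00

V̂(x̄_st) = Σ W_h² s_h²/n_h, with W_h = N_h/N and N = 525:
  stratum A: (100/525)²·9.97²/5 = 0.721276
  stratum B: (425/525)²·12.48²/31 = 3.29251
V̂(x̄_st) = 4.01378
SE(x̄_st) = √4.01378 = 2.00344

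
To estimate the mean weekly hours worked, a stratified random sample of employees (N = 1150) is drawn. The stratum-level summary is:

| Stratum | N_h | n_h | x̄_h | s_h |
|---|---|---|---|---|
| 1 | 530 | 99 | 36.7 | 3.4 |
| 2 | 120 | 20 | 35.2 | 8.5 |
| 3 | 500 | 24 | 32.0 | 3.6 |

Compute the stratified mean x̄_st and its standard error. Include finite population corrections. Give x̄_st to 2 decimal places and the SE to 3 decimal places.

x̄_st = Σ W_h x̄_h = (530·36.7 + 120·35.2 + 500·32.0)/1150 = 34.50000
V̂(x̄_st) = Σ W_h² (1 − n_h/N_h) s_h²/n_h, with W_h = N_h/N and N = 1150:
  stratum 1: (530/1150)²·(1 − 99/530)·3.4²/99 = 0.0201688
  stratum 2: (120/1150)²·(1 − 20/120)·8.5²/20 = 0.0327788
  stratum 3: (500/1150)²·(1 − 24/500)·3.6²/24 = 0.0971796
V̂(x̄_st) = 0.150127
SE(x̄_st) = √0.150127 = 0.387463

x̄_st ≈ 34.50, SE ≈ 0.387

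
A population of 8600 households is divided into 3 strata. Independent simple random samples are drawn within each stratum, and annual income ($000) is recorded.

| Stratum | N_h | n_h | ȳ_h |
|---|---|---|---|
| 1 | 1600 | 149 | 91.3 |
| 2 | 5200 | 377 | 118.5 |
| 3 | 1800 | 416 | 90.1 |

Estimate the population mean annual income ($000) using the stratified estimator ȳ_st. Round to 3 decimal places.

N = Σ N_h = 8600. Stratum weights W_h = N_h/N.
ȳ_st = (1600·91.3 + 5200·118.5 + 1800·90.1) / 8600 = 107.49535

ȳ_st ≈ 107.495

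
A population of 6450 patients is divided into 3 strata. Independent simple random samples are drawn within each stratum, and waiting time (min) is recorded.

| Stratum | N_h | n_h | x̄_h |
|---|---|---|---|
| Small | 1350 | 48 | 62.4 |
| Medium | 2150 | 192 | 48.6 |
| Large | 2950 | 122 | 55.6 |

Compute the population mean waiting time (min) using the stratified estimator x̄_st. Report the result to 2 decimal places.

N = Σ N_h = 6450. Stratum weights W_h = N_h/N.
x̄_st = (1350·62.4 + 2150·48.6 + 2950·55.6) / 6450 = 54.6899

x̄_st ≈ 54.69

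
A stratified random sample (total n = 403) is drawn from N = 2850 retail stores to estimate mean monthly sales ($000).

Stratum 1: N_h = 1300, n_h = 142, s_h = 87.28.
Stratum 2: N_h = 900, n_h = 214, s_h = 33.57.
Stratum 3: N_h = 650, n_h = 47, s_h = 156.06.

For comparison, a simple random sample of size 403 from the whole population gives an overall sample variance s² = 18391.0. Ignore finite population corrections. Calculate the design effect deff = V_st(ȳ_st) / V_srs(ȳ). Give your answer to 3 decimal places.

deff ≈ 0.847

V̂(ȳ_st) = Σ W_h² s_h²/n_h, with W_h = N_h/N and N = 2850:
  stratum 1: (1300/2850)²·87.28²/142 = 11.1619
  stratum 2: (900/2850)²·33.57²/214 = 0.525151
  stratum 3: (650/2850)²·156.06²/47 = 26.9539
V_st = 38.641
V_srs = s²/n = 18391.0/403 = 45.6352
deff = V_st / V_srs = 38.641/45.6352 = 0.8467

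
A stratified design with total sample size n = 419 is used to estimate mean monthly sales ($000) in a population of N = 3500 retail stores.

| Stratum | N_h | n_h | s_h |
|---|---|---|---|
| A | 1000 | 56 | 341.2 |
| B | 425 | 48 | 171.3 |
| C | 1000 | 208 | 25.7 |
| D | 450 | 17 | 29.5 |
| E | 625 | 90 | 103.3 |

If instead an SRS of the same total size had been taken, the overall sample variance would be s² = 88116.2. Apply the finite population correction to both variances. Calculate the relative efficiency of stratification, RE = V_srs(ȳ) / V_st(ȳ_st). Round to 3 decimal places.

V̂(ȳ_st) = Σ W_h² (1 − n_h/N_h) s_h²/n_h, with W_h = N_h/N and N = 3500:
  stratum A: (1000/3500)²·(1 − 56/1000)·341.2²/56 = 160.201
  stratum B: (425/3500)²·(1 − 48/425)·171.3²/48 = 7.99591
  stratum C: (1000/3500)²·(1 − 208/1000)·25.7²/208 = 0.205301
  stratum D: (450/3500)²·(1 − 17/450)·29.5²/17 = 0.814253
  stratum E: (625/3500)²·(1 − 90/625)·103.3²/90 = 3.23635
V_st = 172.453
V_srs = (1 − 419/3500)·88116.2/419 = 185.125
Relative efficiency = V_srs / V_st = 185.125/172.453 = 1.0735

RE ≈ 1.073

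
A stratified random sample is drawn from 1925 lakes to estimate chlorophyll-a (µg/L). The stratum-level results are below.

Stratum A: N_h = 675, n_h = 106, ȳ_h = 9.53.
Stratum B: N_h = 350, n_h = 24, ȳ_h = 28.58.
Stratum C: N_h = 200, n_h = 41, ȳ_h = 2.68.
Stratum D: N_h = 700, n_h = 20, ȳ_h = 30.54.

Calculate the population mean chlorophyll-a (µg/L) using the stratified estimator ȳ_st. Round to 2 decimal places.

ȳ_st ≈ 19.92

N = Σ N_h = 1925. Stratum weights W_h = N_h/N.
ȳ_st = (675·9.53 + 350·28.58 + 200·2.68 + 700·30.54) / 1925 = 19.9219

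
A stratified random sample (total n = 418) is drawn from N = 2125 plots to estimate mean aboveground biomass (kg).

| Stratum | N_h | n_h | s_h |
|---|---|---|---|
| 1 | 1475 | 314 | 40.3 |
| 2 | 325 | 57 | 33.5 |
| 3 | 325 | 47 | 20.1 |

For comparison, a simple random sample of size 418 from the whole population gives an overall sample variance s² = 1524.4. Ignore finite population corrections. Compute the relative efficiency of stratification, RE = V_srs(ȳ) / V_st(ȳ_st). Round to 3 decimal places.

RE ≈ 1.156

V̂(ȳ_st) = Σ W_h² s_h²/n_h, with W_h = N_h/N and N = 2125:
  stratum 1: (1475/2125)²·40.3²/314 = 2.49199
  stratum 2: (325/2125)²·33.5²/57 = 0.460536
  stratum 3: (325/2125)²·20.1²/47 = 0.201068
V_st = 3.1536
V_srs = s²/n = 1524.4/418 = 3.64689
Relative efficiency = V_srs / V_st = 3.64689/3.1536 = 1.1564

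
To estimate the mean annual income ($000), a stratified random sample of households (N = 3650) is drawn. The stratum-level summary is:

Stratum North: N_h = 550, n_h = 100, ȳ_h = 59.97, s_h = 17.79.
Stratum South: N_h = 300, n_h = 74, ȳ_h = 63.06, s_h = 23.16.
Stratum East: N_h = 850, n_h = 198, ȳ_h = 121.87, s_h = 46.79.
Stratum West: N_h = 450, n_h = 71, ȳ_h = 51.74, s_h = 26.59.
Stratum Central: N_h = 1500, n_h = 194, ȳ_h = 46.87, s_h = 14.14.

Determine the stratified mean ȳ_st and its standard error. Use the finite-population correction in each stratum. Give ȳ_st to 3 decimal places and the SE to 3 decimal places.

ȳ_st ≈ 68.241, SE ≈ 0.914

ȳ_st = Σ W_h ȳ_h = (550·59.97 + 300·63.06 + 850·121.87 + 450·51.74 + 1500·46.87)/3650 = 68.24082
V̂(ȳ_st) = Σ W_h² (1 − n_h/N_h) s_h²/n_h, with W_h = N_h/N and N = 3650:
  stratum North: (550/3650)²·(1 − 100/550)·17.79²/100 = 0.0587951
  stratum South: (300/3650)²·(1 − 74/300)·23.16²/74 = 0.0368884
  stratum East: (850/3650)²·(1 − 198/850)·46.79²/198 = 0.459962
  stratum West: (450/3650)²·(1 − 71/450)·26.59²/71 = 0.127481
  stratum Central: (1500/3650)²·(1 − 194/1500)·14.14²/194 = 0.151546
V̂(ȳ_st) = 0.834672
SE(ȳ_st) = √0.834672 = 0.913604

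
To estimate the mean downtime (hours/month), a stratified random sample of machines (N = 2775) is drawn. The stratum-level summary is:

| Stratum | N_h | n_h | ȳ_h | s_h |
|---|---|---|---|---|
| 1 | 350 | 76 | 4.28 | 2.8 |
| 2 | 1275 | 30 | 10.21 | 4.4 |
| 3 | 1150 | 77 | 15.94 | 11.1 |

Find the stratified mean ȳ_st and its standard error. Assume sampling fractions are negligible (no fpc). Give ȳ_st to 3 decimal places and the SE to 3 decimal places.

ȳ_st = Σ W_h ȳ_h = (350·4.28 + 1275·10.21 + 1150·15.94)/2775 = 11.83667
V̂(ȳ_st) = Σ W_h² s_h²/n_h, with W_h = N_h/N and N = 2775:
  stratum 1: (350/2775)²·2.8²/76 = 0.00164102
  stratum 2: (1275/2775)²·4.4²/30 = 0.136232
  stratum 3: (1150/2775)²·11.1²/77 = 0.274805
V̂(ȳ_st) = 0.412678
SE(ȳ_st) = √0.412678 = 0.6424

ȳ_st ≈ 11.837, SE ≈ 0.642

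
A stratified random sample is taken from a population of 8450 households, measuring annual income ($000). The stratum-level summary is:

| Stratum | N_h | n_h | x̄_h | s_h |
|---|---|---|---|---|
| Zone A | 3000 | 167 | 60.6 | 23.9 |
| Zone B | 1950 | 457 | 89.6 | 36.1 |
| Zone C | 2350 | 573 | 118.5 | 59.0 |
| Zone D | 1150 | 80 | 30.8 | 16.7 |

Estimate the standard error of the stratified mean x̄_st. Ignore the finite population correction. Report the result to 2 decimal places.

SE(x̄_st) ≈ 1.06

V̂(x̄_st) = Σ W_h² s_h²/n_h, with W_h = N_h/N and N = 8450:
  stratum Zone A: (3000/8450)²·23.9²/167 = 0.43113
  stratum Zone B: (1950/8450)²·36.1²/457 = 0.151864
  stratum Zone C: (2350/8450)²·59.0²/573 = 0.469863
  stratum Zone D: (1150/8450)²·16.7²/80 = 0.0645692
V̂(x̄_st) = 1.11743
SE(x̄_st) = √1.11743 = 1.05708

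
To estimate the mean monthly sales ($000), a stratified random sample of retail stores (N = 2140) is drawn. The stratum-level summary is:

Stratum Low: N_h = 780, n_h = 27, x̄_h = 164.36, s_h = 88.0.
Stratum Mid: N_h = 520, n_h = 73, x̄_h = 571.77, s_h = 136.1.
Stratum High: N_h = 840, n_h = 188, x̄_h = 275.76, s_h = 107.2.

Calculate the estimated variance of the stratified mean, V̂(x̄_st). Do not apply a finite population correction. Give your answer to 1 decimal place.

V̂(x̄_st) ≈ 62.5

V̂(x̄_st) = Σ W_h² s_h²/n_h, with W_h = N_h/N and N = 2140:
  stratum Low: (780/2140)²·88.0²/27 = 38.1034
  stratum Mid: (520/2140)²·136.1²/73 = 14.9821
  stratum High: (840/2140)²·107.2²/188 = 9.41809
V̂(x̄_st) = 62.5035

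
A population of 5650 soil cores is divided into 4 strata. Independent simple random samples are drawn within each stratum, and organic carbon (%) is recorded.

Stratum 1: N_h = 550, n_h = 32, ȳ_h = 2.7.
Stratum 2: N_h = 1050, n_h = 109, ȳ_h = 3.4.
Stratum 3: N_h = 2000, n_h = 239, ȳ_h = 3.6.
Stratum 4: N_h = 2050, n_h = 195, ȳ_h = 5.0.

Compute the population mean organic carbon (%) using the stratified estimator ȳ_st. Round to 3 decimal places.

N = Σ N_h = 5650. Stratum weights W_h = N_h/N.
ȳ_st = (550·2.7 + 1050·3.4 + 2000·3.6 + 2050·5.0) / 5650 = 3.98319

ȳ_st ≈ 3.983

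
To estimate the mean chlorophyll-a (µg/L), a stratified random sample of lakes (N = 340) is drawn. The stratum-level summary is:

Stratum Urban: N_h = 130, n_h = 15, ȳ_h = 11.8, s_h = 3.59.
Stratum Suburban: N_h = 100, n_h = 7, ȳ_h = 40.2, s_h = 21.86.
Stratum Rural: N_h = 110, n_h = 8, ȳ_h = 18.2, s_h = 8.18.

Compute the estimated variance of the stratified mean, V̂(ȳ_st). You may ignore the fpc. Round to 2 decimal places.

V̂(ȳ_st) = Σ W_h² s_h²/n_h, with W_h = N_h/N and N = 340:
  stratum Urban: (130/340)²·3.59²/15 = 0.125611
  stratum Suburban: (100/340)²·21.86²/7 = 5.90533
  stratum Rural: (110/340)²·8.18²/8 = 0.875476
V̂(ȳ_st) = 6.90642

V̂(ȳ_st) ≈ 6.91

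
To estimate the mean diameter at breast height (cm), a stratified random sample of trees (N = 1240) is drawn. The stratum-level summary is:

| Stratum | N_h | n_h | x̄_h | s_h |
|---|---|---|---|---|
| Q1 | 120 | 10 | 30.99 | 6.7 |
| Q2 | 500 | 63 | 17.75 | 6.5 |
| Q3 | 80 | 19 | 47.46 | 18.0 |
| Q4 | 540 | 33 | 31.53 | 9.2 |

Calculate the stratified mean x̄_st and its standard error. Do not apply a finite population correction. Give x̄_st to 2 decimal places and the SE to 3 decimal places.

x̄_st = Σ W_h x̄_h = (120·30.99 + 500·17.75 + 80·47.46 + 540·31.53)/1240 = 26.94903
V̂(x̄_st) = Σ W_h² s_h²/n_h, with W_h = N_h/N and N = 1240:
  stratum Q1: (120/1240)²·6.7²/10 = 0.0420406
  stratum Q2: (500/1240)²·6.5²/63 = 0.109039
  stratum Q3: (80/1240)²·18.0²/19 = 0.0709787
  stratum Q4: (540/1240)²·9.2²/33 = 0.486414
V̂(x̄_st) = 0.708472
SE(x̄_st) = √0.708472 = 0.841708

x̄_st ≈ 26.95, SE ≈ 0.842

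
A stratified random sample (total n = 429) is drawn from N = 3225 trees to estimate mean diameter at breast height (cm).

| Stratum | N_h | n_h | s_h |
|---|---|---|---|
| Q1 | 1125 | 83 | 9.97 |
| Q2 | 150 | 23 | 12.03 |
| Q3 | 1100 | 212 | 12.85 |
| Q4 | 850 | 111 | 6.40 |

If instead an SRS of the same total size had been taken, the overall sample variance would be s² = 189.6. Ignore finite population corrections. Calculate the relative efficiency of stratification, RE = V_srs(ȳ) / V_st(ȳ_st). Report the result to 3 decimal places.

RE ≈ 1.604

V̂(ȳ_st) = Σ W_h² s_h²/n_h, with W_h = N_h/N and N = 3225:
  stratum Q1: (1125/3225)²·9.97²/83 = 0.145733
  stratum Q2: (150/3225)²·12.03²/23 = 0.0136121
  stratum Q3: (1100/3225)²·12.85²/212 = 0.0906142
  stratum Q4: (850/3225)²·6.40²/111 = 0.0256339
V_st = 0.275593
V_srs = s²/n = 189.6/429 = 0.441958
Relative efficiency = V_srs / V_st = 0.441958/0.275593 = 1.6037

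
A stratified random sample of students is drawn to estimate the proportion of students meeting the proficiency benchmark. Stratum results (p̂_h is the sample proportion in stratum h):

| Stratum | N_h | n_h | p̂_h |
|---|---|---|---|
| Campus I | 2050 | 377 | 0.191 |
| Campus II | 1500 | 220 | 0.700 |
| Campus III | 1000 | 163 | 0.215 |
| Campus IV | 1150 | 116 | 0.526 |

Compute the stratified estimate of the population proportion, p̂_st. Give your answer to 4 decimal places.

p̂_st ≈ 0.3967

N = 5700; stratum weights W_h = N_h/N.
p̂_st = Σ W_h p̂_h = (2050·0.191 + 1500·0.700 + 1000·0.215 + 1150·0.526)/5700 = 0.39675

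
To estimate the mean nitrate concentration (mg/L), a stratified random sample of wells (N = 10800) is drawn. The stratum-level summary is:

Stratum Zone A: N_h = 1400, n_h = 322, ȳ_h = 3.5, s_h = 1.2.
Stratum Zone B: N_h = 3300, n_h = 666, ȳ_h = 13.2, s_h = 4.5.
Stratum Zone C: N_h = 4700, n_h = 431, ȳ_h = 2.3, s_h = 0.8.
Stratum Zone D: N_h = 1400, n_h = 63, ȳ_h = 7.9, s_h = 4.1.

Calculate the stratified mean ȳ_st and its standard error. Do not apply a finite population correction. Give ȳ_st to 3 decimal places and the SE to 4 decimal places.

ȳ_st ≈ 6.512, SE ≈ 0.0876

ȳ_st = Σ W_h ȳ_h = (1400·3.5 + 3300·13.2 + 4700·2.3 + 1400·7.9)/10800 = 6.51204
V̂(ȳ_st) = Σ W_h² s_h²/n_h, with W_h = N_h/N and N = 10800:
  stratum Zone A: (1400/10800)²·1.2²/322 = 7.51476e-05
  stratum Zone B: (3300/10800)²·4.5²/666 = 0.00283878
  stratum Zone C: (4700/10800)²·0.8²/431 = 0.000281223
  stratum Zone D: (1400/10800)²·4.1²/63 = 0.00448369
V̂(ȳ_st) = 0.00767884
SE(ȳ_st) = √0.00767884 = 0.087629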